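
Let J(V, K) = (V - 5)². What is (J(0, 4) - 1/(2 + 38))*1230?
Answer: 122877/4 ≈ 30719.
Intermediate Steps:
J(V, K) = (-5 + V)²
(J(0, 4) - 1/(2 + 38))*1230 = ((-5 + 0)² - 1/(2 + 38))*1230 = ((-5)² - 1/40)*1230 = (25 - 1*1/40)*1230 = (25 - 1/40)*1230 = (999/40)*1230 = 122877/4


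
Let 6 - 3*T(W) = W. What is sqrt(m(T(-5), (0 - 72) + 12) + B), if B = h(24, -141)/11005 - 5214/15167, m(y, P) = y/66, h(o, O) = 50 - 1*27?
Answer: 7*I*sqrt(5856591820363210)/1001477010 ≈ 0.53491*I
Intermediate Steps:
T(W) = 2 - W/3
h(o, O) = 23 (h(o, O) = 50 - 27 = 23)
m(y, P) = y/66 (m(y, P) = y*(1/66) = y/66)
B = -57031229/166912835 (B = 23/11005 - 5214/15167 = -57031229/166912835 ≈ -0.34168)
sqrt(m(T(-5), (0 - 72) + 12) + B) = sqrt((2 - 1/3*(-5))/66 - 57031229/166912835) = sqrt((2 + 5/3)/66 - 57031229/166912835) = sqrt((1/66)*(11/3) - 57031229/166912835) = sqrt(1/18 - 57031229/166912835) = sqrt(-859649287/3004431030) = 7*I*sqrt(5856591820363210)/1001477010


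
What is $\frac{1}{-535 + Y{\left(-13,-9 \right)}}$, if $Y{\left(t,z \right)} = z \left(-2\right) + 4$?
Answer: $- \frac{1}{513} \approx -0.0019493$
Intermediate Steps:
$Y{\left(t,z \right)} = 4 - 2 z$ ($Y{\left(t,z \right)} = - 2 z + 4 = 4 - 2 z$)
$\frac{1}{-535 + Y{\left(-13,-9 \right)}} = \frac{1}{-535 + \left(4 - -18\right)} = \frac{1}{-535 + \left(4 + 18\right)} = \frac{1}{-535 + 22} = \frac{1}{-513} = - \frac{1}{513}$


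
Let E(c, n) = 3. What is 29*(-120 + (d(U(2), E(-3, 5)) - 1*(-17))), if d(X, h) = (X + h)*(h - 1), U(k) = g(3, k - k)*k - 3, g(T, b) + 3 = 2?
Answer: -3103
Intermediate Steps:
g(T, b) = -1 (g(T, b) = -3 + 2 = -1)
U(k) = -3 - k (U(k) = -k - 3 = -3 - k)
d(X, h) = (-1 + h)*(X + h) (d(X, h) = (X + h)*(-1 + h) = (-1 + h)*(X + h))
29*(-120 + (d(U(2), E(-3, 5)) - 1*(-17))) = 29*(-120 + ((3**2 - (-3 - 1*2) - 1*3 + (-3 - 1*2)*3) - 1*(-17))) = 29*(-120 + ((9 - (-3 - 2) - 3 + (-3 - 2)*3) + 17)) = 29*(-120 + ((9 - 1*(-5) - 3 - 5*3) + 17)) = 29*(-120 + ((9 + 5 - 3 - 15) + 17)) = 29*(-120 + (-4 + 17)) = 29*(-120 + 13) = 29*(-107) = -3103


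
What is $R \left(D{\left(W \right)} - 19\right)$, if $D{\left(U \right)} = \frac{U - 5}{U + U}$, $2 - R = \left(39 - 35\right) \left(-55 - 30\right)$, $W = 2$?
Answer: $- \frac{13509}{2} \approx -6754.5$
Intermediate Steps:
$R = 342$ ($R = 2 - \left(39 - 35\right) \left(-55 - 30\right) = 2 - 4 \left(-85\right) = 2 - -340 = 2 + 340 = 342$)
$D{\left(U \right)} = \frac{-5 + U}{2 U}$
$R \left(D{\left(W \right)} - 19\right) = 342 \left(\frac{-5 + 2}{2 \cdot 2} - 19\right) = 342 \left(\frac{1}{2} \cdot \frac{1}{2} \left(-3\right) - 19\right) = 342 \left(- \frac{3}{4} - 19\right) = 342 \left(- \frac{79}{4}\right) = - \frac{13509}{2}$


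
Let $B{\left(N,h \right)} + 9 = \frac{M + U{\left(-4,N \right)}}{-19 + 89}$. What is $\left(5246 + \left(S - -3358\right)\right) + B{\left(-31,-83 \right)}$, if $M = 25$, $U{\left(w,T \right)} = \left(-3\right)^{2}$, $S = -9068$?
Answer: $- \frac{16538}{35} \approx -472.51$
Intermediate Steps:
$U{\left(w,T \right)} = 9$
$B{\left(N,h \right)} = - \frac{298}{35}$ ($B{\left(N,h \right)} = -9 + \frac{25 + 9}{-19 + 89} = -9 + \frac{34}{70} = -9 + 34 \cdot \frac{1}{70} = -9 + \frac{17}{35} = - \frac{298}{35}$)
$\left(5246 + \left(S - -3358\right)\right) + B{\left(-31,-83 \right)} = \left(5246 - 5710\right) - \frac{298}{35} = -464 - \frac{298}{35} = - \frac{16538}{35}$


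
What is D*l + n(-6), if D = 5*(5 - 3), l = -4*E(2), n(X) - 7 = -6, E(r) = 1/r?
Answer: -19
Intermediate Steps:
n(X) = 1 (n(X) = 7 - 6 = 1)
l = -2 (l = -4/2 = -4*½ = -2)
D = 10 (D = 5*2 = 10)
D*l + n(-6) = 10*(-2) + 1 = -20 + 1 = -19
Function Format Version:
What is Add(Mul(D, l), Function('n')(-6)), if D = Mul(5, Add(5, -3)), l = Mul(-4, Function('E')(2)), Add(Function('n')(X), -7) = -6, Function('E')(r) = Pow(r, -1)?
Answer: -19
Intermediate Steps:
Function('n')(X) = 1 (Function('n')(X) = Add(7, -6) = 1)
l = -2 (l = Mul(-4, Pow(2, -1)) = Mul(-4, Rational(1, 2)) = -2)
D = 10 (D = Mul(5, 2) = 10)
Add(Mul(D, l), Function('n')(-6)) = Add(Mul(10, -2), 1) = Add(-20, 1) = -19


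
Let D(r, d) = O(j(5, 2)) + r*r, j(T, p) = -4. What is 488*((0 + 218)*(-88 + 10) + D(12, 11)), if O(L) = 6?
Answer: -8224752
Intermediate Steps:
D(r, d) = 6 + r² (D(r, d) = 6 + r*r = 6 + r²)
488*((0 + 218)*(-88 + 10) + D(12, 11)) = 488*((0 + 218)*(-88 + 10) + (6 + 12²)) = 488*(218*(-78) + (6 + 144)) = 488*(-17004 + 150) = 488*(-16854) = -8224752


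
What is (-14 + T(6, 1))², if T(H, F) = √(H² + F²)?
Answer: (14 - √37)² ≈ 62.683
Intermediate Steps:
T(H, F) = √(F² + H²)
(-14 + T(6, 1))² = (-14 + √(1² + 6²))² = (-14 + √(1 + 36))² = (-14 + √37)²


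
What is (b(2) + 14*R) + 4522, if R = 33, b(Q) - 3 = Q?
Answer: 4989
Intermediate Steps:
b(Q) = 3 + Q
(b(2) + 14*R) + 4522 = ((3 + 2) + 14*33) + 4522 = (5 + 462) + 4522 = 467 + 4522 = 4989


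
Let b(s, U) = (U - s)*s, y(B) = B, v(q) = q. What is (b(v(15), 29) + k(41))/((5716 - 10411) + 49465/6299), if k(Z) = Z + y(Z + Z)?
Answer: -2097567/29524340 ≈ -0.071045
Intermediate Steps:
b(s, U) = s*(U - s)
k(Z) = 3*Z (k(Z) = Z + (Z + Z) = Z + 2*Z = 3*Z)
(b(v(15), 29) + k(41))/((5716 - 10411) + 49465/6299) = (15*(29 - 1*15) + 3*41)/((5716 - 10411) + 49465/6299) = (15*(29 - 15) + 123)/(-4695 + 49465*(1/6299)) = (15*14 + 123)/(-4695 + 49465/6299) = (210 + 123)/(-29524340/6299) = 333*(-6299/29524340) = -2097567/29524340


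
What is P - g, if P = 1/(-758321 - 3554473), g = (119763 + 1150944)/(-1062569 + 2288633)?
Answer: -913383125237/881293577136 ≈ -1.0364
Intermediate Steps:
g = 423569/408688 (g = 1270707/1226064 = 1270707*(1/1226064) = 423569/408688 ≈ 1.0364)
P = -1/4312794 (P = 1/(-4312794) = -1/4312794 ≈ -2.3187e-7)
P - g = -1/4312794 - 1*423569/408688 = -1/4312794 - 423569/408688 = -913383125237/881293577136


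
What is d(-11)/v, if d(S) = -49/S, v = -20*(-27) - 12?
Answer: 49/5808 ≈ 0.0084366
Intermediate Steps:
v = 528 (v = 540 - 12 = 528)
d(-11)/v = -49/(-11)/528 = -49*(-1/11)*(1/528) = (49/11)*(1/528) = 49/5808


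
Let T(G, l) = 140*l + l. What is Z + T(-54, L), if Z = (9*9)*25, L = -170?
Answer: -21945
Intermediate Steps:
T(G, l) = 141*l
Z = 2025 (Z = 81*25 = 2025)
Z + T(-54, L) = 2025 + 141*(-170) = 2025 - 23970 = -21945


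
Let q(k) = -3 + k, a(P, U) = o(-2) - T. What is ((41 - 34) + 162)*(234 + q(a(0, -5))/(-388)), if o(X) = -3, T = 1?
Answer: 15345031/388 ≈ 39549.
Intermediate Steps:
a(P, U) = -4 (a(P, U) = -3 - 1*1 = -3 - 1 = -4)
((41 - 34) + 162)*(234 + q(a(0, -5))/(-388)) = ((41 - 34) + 162)*(234 + (-3 - 4)/(-388)) = (7 + 162)*(234 - 7*(-1/388)) = 169*(234 + 7/388) = 169*(90799/388) = 15345031/388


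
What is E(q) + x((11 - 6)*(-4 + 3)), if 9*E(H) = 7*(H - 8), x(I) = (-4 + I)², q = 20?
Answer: 271/3 ≈ 90.333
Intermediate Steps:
E(H) = -56/9 + 7*H/9 (E(H) = (7*(H - 8))/9 = (7*(-8 + H))/9 = (-56 + 7*H)/9 = -56/9 + 7*H/9)
E(q) + x((11 - 6)*(-4 + 3)) = (-56/9 + (7/9)*20) + (-4 + (11 - 6)*(-4 + 3))² = (-56/9 + 140/9) + (-4 + 5*(-1))² = 28/3 + (-4 - 5)² = 28/3 + (-9)² = 28/3 + 81 = 271/3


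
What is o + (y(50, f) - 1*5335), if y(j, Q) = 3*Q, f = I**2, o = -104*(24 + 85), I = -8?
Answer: -16479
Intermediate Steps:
o = -11336 (o = -104*109 = -11336)
f = 64 (f = (-8)**2 = 64)
o + (y(50, f) - 1*5335) = -11336 + (3*64 - 1*5335) = -11336 + (192 - 5335) = -11336 - 5143 = -16479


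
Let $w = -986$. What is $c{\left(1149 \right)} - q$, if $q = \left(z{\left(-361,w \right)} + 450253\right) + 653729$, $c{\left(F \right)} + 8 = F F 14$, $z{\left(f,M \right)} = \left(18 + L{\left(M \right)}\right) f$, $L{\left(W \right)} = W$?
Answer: $17029376$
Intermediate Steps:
$z{\left(f,M \right)} = f \left(18 + M\right)$ ($z{\left(f,M \right)} = \left(18 + M\right) f = f \left(18 + M\right)$)
$c{\left(F \right)} = -8 + 14 F^{2}$ ($c{\left(F \right)} = -8 + F F 14 = -8 + F^{2} \cdot 14 = -8 + 14 F^{2}$)
$q = 1453430$ ($q = \left(- 361 \left(18 - 986\right) + 450253\right) + 653729 = \left(\left(-361\right) \left(-968\right) + 450253\right) + 653729 = \left(349448 + 450253\right) + 653729 = 799701 + 653729 = 1453430$)
$c{\left(1149 \right)} - q = \left(-8 + 14 \cdot 1149^{2}\right) - 1453430 = \left(-8 + 14 \cdot 1320201\right) - 1453430 = \left(-8 + 18482814\right) - 1453430 = 18482806 - 1453430 = 17029376$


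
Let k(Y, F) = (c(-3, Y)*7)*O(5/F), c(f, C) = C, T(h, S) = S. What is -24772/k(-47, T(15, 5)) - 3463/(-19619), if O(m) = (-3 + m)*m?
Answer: -241861607/6454651 ≈ -37.471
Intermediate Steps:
O(m) = m*(-3 + m)
k(Y, F) = 35*Y*(-3 + 5/F)/F (k(Y, F) = (Y*7)*((5/F)*(-3 + 5/F)) = (7*Y)*(5*(-3 + 5/F)/F) = 35*Y*(-3 + 5/F)/F)
-24772/k(-47, T(15, 5)) - 3463/(-19619) = -24772*(-5/(329*(5 - 3*5))) - 3463/(-19619) = -24772*(-5/(329*(5 - 15))) - 3463*(-1/19619) = -24772/(35*(-47)*(1/25)*(-10)) + 3463/19619 = -24772/658 + 3463/19619 = -24772*1/658 + 3463/19619 = -12386/329 + 3463/19619 = -241861607/6454651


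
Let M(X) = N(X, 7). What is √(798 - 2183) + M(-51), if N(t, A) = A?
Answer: 7 + I*√1385 ≈ 7.0 + 37.216*I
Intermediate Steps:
M(X) = 7
√(798 - 2183) + M(-51) = √(798 - 2183) + 7 = √(-1385) + 7 = I*√1385 + 7 = 7 + I*√1385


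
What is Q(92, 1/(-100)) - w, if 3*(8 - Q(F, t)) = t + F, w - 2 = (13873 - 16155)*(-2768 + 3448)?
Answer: 465520601/300 ≈ 1.5517e+6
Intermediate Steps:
w = -1551758 (w = 2 + (13873 - 16155)*(-2768 + 3448) = 2 - 2282*680 = 2 - 1551760 = -1551758)
Q(F, t) = 8 - F/3 - t/3 (Q(F, t) = 8 - (t + F)/3 = 8 - (F + t)/3 = 8 + (-F/3 - t/3) = 8 - F/3 - t/3)
Q(92, 1/(-100)) - w = (8 - 1/3*92 - 1/3/(-100)) - 1*(-1551758) = (8 - 92/3 - 1/3*(-1/100)) + 1551758 = (8 - 92/3 + 1/300) + 1551758 = -6799/300 + 1551758 = 465520601/300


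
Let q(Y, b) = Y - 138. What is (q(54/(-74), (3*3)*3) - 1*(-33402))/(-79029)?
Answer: -45583/108299 ≈ -0.42090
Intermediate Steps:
q(Y, b) = -138 + Y
(q(54/(-74), (3*3)*3) - 1*(-33402))/(-79029) = ((-138 + 54/(-74)) - 1*(-33402))/(-79029) = ((-138 + 54*(-1/74)) + 33402)*(-1/79029) = ((-138 - 27/37) + 33402)*(-1/79029) = (-5133/37 + 33402)*(-1/79029) = (1230741/37)*(-1/79029) = -45583/108299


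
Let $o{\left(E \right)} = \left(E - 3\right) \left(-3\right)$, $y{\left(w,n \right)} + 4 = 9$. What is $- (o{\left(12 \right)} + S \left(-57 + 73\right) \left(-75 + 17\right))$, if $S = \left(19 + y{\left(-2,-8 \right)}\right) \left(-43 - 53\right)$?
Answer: $-2138085$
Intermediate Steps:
$y{\left(w,n \right)} = 5$ ($y{\left(w,n \right)} = -4 + 9 = 5$)
$S = -2304$ ($S = \left(19 + 5\right) \left(-43 - 53\right) = 24 \left(-96\right) = -2304$)
$o{\left(E \right)} = 9 - 3 E$ ($o{\left(E \right)} = \left(-3 + E\right) \left(-3\right) = 9 - 3 E$)
$- (o{\left(12 \right)} + S \left(-57 + 73\right) \left(-75 + 17\right)) = - (\left(9 - 36\right) - 2304 \left(-57 + 73\right) \left(-75 + 17\right)) = - (\left(9 - 36\right) - 2304 \cdot 16 \left(-58\right)) = - (-27 - -2138112) = - (-27 + 2138112) = \left(-1\right) 2138085 = -2138085$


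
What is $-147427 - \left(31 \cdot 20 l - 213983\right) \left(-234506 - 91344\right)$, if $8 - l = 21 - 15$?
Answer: $-69322453977$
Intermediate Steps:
$l = 2$ ($l = 8 - \left(21 - 15\right) = 8 - 6 = 2$)
$-147427 - \left(31 \cdot 20 l - 213983\right) \left(-234506 - 91344\right) = -147427 - \left(31 \cdot 20 \cdot 2 - 213983\right) \left(-234506 - 91344\right) = -147427 - \left(620 \cdot 2 - 213983\right) \left(-325850\right) = -147427 - \left(1240 - 213983\right) \left(-325850\right) = -147427 - \left(-212743\right) \left(-325850\right) = -147427 - 69322306550 = -69322453977$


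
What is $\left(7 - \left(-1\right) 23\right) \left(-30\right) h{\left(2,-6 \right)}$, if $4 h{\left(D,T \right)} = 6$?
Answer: $-1350$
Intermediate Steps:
$h{\left(D,T \right)} = \frac{3}{2}$ ($h{\left(D,T \right)} = \frac{1}{4} \cdot 6 = \frac{3}{2}$)
$\left(7 - \left(-1\right) 23\right) \left(-30\right) h{\left(2,-6 \right)} = \left(7 - \left(-1\right) 23\right) \left(-30\right) \frac{3}{2} = \left(7 - -23\right) \left(-30\right) \frac{3}{2} = \left(7 + 23\right) \left(-30\right) \frac{3}{2} = 30 \left(-30\right) \frac{3}{2} = \left(-900\right) \frac{3}{2} = -1350$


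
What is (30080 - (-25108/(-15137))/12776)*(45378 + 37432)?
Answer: 60215090270168015/24173789 ≈ 2.4909e+9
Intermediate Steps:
(30080 - (-25108/(-15137))/12776)*(45378 + 37432) = (30080 - (-25108*(-1/15137))/12776)*82810 = (30080 - 25108/(15137*12776))*82810 = (30080 - 1*6277/48347578)*82810 = (30080 - 6277/48347578)*82810 = (1454295139963/48347578)*82810 = 60215090270168015/24173789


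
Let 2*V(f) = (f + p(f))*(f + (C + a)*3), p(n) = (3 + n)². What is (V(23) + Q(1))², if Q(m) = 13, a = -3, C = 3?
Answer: 259306609/4 ≈ 6.4827e+7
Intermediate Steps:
V(f) = f*(f + (3 + f)²)/2 (V(f) = ((f + (3 + f)²)*(f + (3 - 3)*3))/2 = ((f + (3 + f)²)*(f + 0*3))/2 = ((f + (3 + f)²)*(f + 0))/2 = ((f + (3 + f)²)*f)/2 = (f*(f + (3 + f)²))/2 = f*(f + (3 + f)²)/2)
(V(23) + Q(1))² = ((½)*23*(23 + (3 + 23)²) + 13)² = ((½)*23*(23 + 26²) + 13)² = ((½)*23*(23 + 676) + 13)² = ((½)*23*699 + 13)² = (16077/2 + 13)² = (16103/2)² = 259306609/4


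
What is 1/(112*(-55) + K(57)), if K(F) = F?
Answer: -1/6103 ≈ -0.00016385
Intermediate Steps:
1/(112*(-55) + K(57)) = 1/(112*(-55) + 57) = 1/(-6160 + 57) = 1/(-6103) = -1/6103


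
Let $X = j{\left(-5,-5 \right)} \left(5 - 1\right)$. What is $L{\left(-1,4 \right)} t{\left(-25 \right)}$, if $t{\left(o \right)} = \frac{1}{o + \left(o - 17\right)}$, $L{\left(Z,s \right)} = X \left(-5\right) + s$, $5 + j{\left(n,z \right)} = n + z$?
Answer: $- \frac{304}{67} \approx -4.5373$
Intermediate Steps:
$j{\left(n,z \right)} = -5 + n + z$ ($j{\left(n,z \right)} = -5 + \left(n + z\right) = -5 + n + z$)
$X = -60$ ($X = \left(-5 - 5 - 5\right) \left(5 - 1\right) = \left(-15\right) 4 = -60$)
$L{\left(Z,s \right)} = 300 + s$ ($L{\left(Z,s \right)} = \left(-60\right) \left(-5\right) + s = 300 + s$)
$t{\left(o \right)} = \frac{1}{-17 + 2 o}$ ($t{\left(o \right)} = \frac{1}{o + \left(o - 17\right)} = \frac{1}{o + \left(-17 + o\right)} = \frac{1}{-17 + 2 o}$)
$L{\left(-1,4 \right)} t{\left(-25 \right)} = \frac{300 + 4}{-17 + 2 \left(-25\right)} = \frac{304}{-17 - 50} = \frac{304}{-67} = 304 \left(- \frac{1}{67}\right) = - \frac{304}{67}$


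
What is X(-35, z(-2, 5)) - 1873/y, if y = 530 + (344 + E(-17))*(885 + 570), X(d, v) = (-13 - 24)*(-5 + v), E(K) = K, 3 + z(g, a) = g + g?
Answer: 211481987/476315 ≈ 444.00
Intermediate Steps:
z(g, a) = -3 + 2*g (z(g, a) = -3 + (g + g) = -3 + 2*g)
X(d, v) = 185 - 37*v (X(d, v) = -37*(-5 + v) = 185 - 37*v)
y = 476315 (y = 530 + (344 - 17)*(885 + 570) = 530 + 327*1455 = 530 + 475785 = 476315)
X(-35, z(-2, 5)) - 1873/y = (185 - 37*(-3 + 2*(-2))) - 1873/476315 = (185 - 37*(-3 - 4)) - 1873*1/476315 = (185 - 37*(-7)) - 1873/476315 = (185 + 259) - 1873/476315 = 444 - 1873/476315 = 211481987/476315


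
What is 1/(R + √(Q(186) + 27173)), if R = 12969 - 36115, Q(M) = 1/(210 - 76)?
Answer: -3101564/71785159161 - √487918522/71785159161 ≈ -4.3514e-5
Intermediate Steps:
Q(M) = 1/134
R = -23146
1/(R + √(Q(186) + 27173)) = 1/(-23146 + √(1/134 + 27173)) = 1/(-23146 + √(3641183/134)) = 1/(-23146 + √487918522/134)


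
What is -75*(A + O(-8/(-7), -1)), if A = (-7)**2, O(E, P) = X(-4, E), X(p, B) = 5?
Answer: -4050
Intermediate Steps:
O(E, P) = 5
A = 49
-75*(A + O(-8/(-7), -1)) = -75*(49 + 5) = -75*54 = -4050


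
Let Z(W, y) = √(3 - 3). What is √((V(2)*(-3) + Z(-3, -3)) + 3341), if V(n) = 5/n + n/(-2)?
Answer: √13346/2 ≈ 57.762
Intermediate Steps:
V(n) = 5/n - n/2 (V(n) = 5/n + n*(-½) = 5/n - n/2)
Z(W, y) = 0 (Z(W, y) = √0 = 0)
√((V(2)*(-3) + Z(-3, -3)) + 3341) = √(((5/2 - ½*2)*(-3) + 0) + 3341) = √(((5*(½) - 1)*(-3) + 0) + 3341) = √(((5/2 - 1)*(-3) + 0) + 3341) = √(((3/2)*(-3) + 0) + 3341) = √((-9/2 + 0) + 3341) = √(-9/2 + 3341) = √(6673/2) = √13346/2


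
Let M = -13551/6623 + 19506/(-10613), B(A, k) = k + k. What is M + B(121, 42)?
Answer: 5631346515/70289899 ≈ 80.116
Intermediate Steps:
B(A, k) = 2*k
M = -273005001/70289899 (M = -13551*1/6623 + 19506*(-1/10613) = -13551/6623 - 19506/10613 = -273005001/70289899 ≈ -3.8840)
M + B(121, 42) = -273005001/70289899 + 2*42 = -273005001/70289899 + 84 = 5631346515/70289899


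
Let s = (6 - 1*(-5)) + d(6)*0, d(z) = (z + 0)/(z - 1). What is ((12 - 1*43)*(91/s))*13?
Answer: -36673/11 ≈ -3333.9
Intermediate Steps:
d(z) = z/(-1 + z)
s = 11 (s = (6 - 1*(-5)) + (6/(-1 + 6))*0 = (6 + 5) + (6/5)*0 = 11 + (6*(⅕))*0 = 11 + (6/5)*0 = 11 + 0 = 11)
((12 - 1*43)*(91/s))*13 = ((12 - 1*43)*(91/11))*13 = ((12 - 43)*(91*(1/11)))*13 = -31*91/11*13 = -2821/11*13 = -36673/11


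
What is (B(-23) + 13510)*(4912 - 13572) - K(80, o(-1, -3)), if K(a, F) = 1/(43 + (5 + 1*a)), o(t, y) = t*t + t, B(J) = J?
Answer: -14950069761/128 ≈ -1.1680e+8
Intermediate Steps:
o(t, y) = t + t² (o(t, y) = t² + t = t + t²)
K(a, F) = 1/(48 + a) (K(a, F) = 1/(43 + (5 + a)) = 1/(48 + a))
(B(-23) + 13510)*(4912 - 13572) - K(80, o(-1, -3)) = (-23 + 13510)*(4912 - 13572) - 1/(48 + 80) = 13487*(-8660) - 1/128 = -116797420 - 1*1/128 = -116797420 - 1/128 = -14950069761/128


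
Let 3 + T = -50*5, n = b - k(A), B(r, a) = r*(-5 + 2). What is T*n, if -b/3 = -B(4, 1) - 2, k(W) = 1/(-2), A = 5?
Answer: 14927/2 ≈ 7463.5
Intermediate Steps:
B(r, a) = -3*r (B(r, a) = r*(-3) = -3*r)
k(W) = -½
b = -30 (b = -3*(-(-3)*4 - 2) = -3*(-1*(-12) - 2) = -3*(12 - 2) = -3*10 = -30)
n = -59/2 (n = -30 - 1*(-½) = -30 + ½ = -59/2 ≈ -29.500)
T = -253 (T = -3 - 50*5 = -3 - 250 = -253)
T*n = -253*(-59/2) = 14927/2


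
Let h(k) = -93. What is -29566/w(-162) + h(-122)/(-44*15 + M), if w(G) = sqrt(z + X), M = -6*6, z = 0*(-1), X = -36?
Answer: 31/232 + 14783*I/3 ≈ 0.13362 + 4927.7*I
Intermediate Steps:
z = 0
M = -36
w(G) = 6*I (w(G) = sqrt(0 - 36) = sqrt(-36) = 6*I)
-29566/w(-162) + h(-122)/(-44*15 + M) = -29566*(-I/6) - 93/(-44*15 - 36) = -(-14783)*I/3 - 93/(-660 - 36) = 14783*I/3 - 93/(-696) = 14783*I/3 - 93*(-1/696) = 14783*I/3 + 31/232 = 31/232 + 14783*I/3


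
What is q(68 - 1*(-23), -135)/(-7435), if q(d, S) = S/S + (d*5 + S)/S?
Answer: 37/200745 ≈ 0.00018431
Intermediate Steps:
q(d, S) = 1 + (S + 5*d)/S (q(d, S) = 1 + (5*d + S)/S = 1 + (S + 5*d)/S)
q(68 - 1*(-23), -135)/(-7435) = (2 + 5*(68 - 1*(-23))/(-135))/(-7435) = (2 + 5*(68 + 23)*(-1/135))*(-1/7435) = (2 + 5*91*(-1/135))*(-1/7435) = (2 - 91/27)*(-1/7435) = -37/27*(-1/7435) = 37/200745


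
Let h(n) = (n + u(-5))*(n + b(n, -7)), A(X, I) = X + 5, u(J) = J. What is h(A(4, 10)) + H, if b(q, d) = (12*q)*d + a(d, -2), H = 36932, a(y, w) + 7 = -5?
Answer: 33896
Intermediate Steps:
a(y, w) = -12 (a(y, w) = -7 - 5 = -12)
b(q, d) = -12 + 12*d*q (b(q, d) = (12*q)*d - 12 = 12*d*q - 12 = -12 + 12*d*q)
A(X, I) = 5 + X
h(n) = (-12 - 83*n)*(-5 + n) (h(n) = (n - 5)*(n + (-12 + 12*(-7)*n)) = (-5 + n)*(n + (-12 - 84*n)) = (-5 + n)*(-12 - 83*n) = (-12 - 83*n)*(-5 + n))
h(A(4, 10)) + H = (60 - 83*(5 + 4)**2 + 403*(5 + 4)) + 36932 = (60 - 83*9**2 + 403*9) + 36932 = (60 - 83*81 + 3627) + 36932 = (60 - 6723 + 3627) + 36932 = -3036 + 36932 = 33896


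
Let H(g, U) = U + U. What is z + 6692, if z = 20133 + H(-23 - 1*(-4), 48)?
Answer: 26921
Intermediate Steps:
H(g, U) = 2*U
z = 20229 (z = 20133 + 2*48 = 20133 + 96 = 20229)
z + 6692 = 20229 + 6692 = 26921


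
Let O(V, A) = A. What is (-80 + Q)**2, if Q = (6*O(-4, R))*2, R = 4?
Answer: 1024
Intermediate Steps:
Q = 48 (Q = (6*4)*2 = 24*2 = 48)
(-80 + Q)**2 = (-80 + 48)**2 = (-32)**2 = 1024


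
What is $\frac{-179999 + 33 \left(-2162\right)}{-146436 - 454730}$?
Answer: $\frac{251345}{601166} \approx 0.4181$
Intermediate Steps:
$\frac{-179999 + 33 \left(-2162\right)}{-146436 - 454730} = \frac{-179999 - 71346}{-601166} = \left(-251345\right) \left(- \frac{1}{601166}\right) = \frac{251345}{601166}$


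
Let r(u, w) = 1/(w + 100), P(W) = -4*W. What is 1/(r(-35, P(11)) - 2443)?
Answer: -56/136807 ≈ -0.00040934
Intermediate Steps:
r(u, w) = 1/(100 + w)
1/(r(-35, P(11)) - 2443) = 1/(1/(100 - 4*11) - 2443) = 1/(1/(100 - 44) - 2443) = 1/(1/56 - 2443) = 1/(-136807/56) = -56/136807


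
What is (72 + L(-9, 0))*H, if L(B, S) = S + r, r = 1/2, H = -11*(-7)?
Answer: 11165/2 ≈ 5582.5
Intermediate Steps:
H = 77
r = ½ ≈ 0.50000
L(B, S) = ½ + S (L(B, S) = S + ½ = ½ + S)
(72 + L(-9, 0))*H = (72 + (½ + 0))*77 = (72 + ½)*77 = (145/2)*77 = 11165/2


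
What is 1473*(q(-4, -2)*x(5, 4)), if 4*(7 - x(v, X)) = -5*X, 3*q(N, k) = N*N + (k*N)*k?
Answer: 0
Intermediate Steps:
q(N, k) = N²/3 + N*k²/3 (q(N, k) = (N*N + (k*N)*k)/3 = (N² + (N*k)*k)/3 = (N² + N*k²)/3 = N²/3 + N*k²/3)
x(v, X) = 7 + 5*X/4 (x(v, X) = 7 - (-5)*X/4 = 7 + 5*X/4)
1473*(q(-4, -2)*x(5, 4)) = 1473*(((⅓)*(-4)*(-4 + (-2)²))*(7 + (5/4)*4)) = 1473*(((⅓)*(-4)*(-4 + 4))*(7 + 5)) = 1473*(((⅓)*(-4)*0)*12) = 1473*(0*12) = 1473*0 = 0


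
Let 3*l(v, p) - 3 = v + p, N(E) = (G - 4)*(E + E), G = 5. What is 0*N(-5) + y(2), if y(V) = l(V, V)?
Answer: 7/3 ≈ 2.3333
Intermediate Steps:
N(E) = 2*E (N(E) = (5 - 4)*(E + E) = 1*(2*E) = 2*E)
l(v, p) = 1 + p/3 + v/3 (l(v, p) = 1 + (v + p)/3 = 1 + (p + v)/3 = 1 + (p/3 + v/3) = 1 + p/3 + v/3)
y(V) = 1 + 2*V/3 (y(V) = 1 + V/3 + V/3 = 1 + 2*V/3)
0*N(-5) + y(2) = 0*(2*(-5)) + (1 + (⅔)*2) = 0*(-10) + (1 + 4/3) = 0 + 7/3 = 7/3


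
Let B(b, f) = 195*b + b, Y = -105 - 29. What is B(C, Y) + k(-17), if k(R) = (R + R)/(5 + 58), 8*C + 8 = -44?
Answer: -80296/63 ≈ -1274.5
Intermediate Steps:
C = -13/2 (C = -1 + (⅛)*(-44) = -1 - 11/2 = -13/2 ≈ -6.5000)
k(R) = 2*R/63 (k(R) = (2*R)/63 = (2*R)*(1/63) = 2*R/63)
Y = -134
B(b, f) = 196*b
B(C, Y) + k(-17) = 196*(-13/2) + (2/63)*(-17) = -1274 - 34/63 = -80296/63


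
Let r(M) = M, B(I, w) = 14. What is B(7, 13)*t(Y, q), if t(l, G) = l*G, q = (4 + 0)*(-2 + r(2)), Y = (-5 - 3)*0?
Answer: 0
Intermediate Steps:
Y = 0 (Y = -8*0 = 0)
q = 0 (q = (4 + 0)*(-2 + 2) = 4*0 = 0)
t(l, G) = G*l
B(7, 13)*t(Y, q) = 14*(0*0) = 14*0 = 0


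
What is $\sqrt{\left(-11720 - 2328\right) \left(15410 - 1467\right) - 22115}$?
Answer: $3 i \sqrt{21765931} \approx 13996.0 i$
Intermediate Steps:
$\sqrt{\left(-11720 - 2328\right) \left(15410 - 1467\right) - 22115} = \sqrt{\left(-14048\right) 13943 - 22115} = \sqrt{-195871264 - 22115} = \sqrt{-195893379} = 3 i \sqrt{21765931}$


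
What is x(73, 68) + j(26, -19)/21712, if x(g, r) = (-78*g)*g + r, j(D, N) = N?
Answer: -9023376947/21712 ≈ -4.1559e+5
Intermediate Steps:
x(g, r) = r - 78*g² (x(g, r) = -78*g² + r = r - 78*g²)
x(73, 68) + j(26, -19)/21712 = (68 - 78*73²) - 19/21712 = (68 - 78*5329) - 19*1/21712 = (68 - 415662) - 19/21712 = -415594 - 19/21712 = -9023376947/21712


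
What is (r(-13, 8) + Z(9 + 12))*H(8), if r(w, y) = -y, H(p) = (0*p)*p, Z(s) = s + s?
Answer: 0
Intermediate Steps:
Z(s) = 2*s
H(p) = 0 (H(p) = 0*p = 0)
(r(-13, 8) + Z(9 + 12))*H(8) = (-1*8 + 2*(9 + 12))*0 = (-8 + 2*21)*0 = (-8 + 42)*0 = 34*0 = 0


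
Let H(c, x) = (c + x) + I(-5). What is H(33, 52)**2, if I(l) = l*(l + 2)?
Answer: 10000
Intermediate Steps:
I(l) = l*(2 + l)
H(c, x) = 15 + c + x (H(c, x) = (c + x) - 5*(2 - 5) = (c + x) - 5*(-3) = (c + x) + 15 = 15 + c + x)
H(33, 52)**2 = (15 + 33 + 52)**2 = 100**2 = 10000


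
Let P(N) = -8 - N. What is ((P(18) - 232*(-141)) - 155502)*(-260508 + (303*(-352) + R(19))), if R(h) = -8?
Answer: 45094596352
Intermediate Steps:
((P(18) - 232*(-141)) - 155502)*(-260508 + (303*(-352) + R(19))) = (((-8 - 1*18) - 232*(-141)) - 155502)*(-260508 + (303*(-352) - 8)) = (((-8 - 18) + 32712) - 155502)*(-260508 + (-106656 - 8)) = ((-26 + 32712) - 155502)*(-260508 - 106664) = (32686 - 155502)*(-367172) = -122816*(-367172) = 45094596352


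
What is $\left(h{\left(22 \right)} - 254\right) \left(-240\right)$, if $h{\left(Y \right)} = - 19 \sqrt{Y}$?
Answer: $60960 + 4560 \sqrt{22} \approx 82348.0$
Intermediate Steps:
$\left(h{\left(22 \right)} - 254\right) \left(-240\right) = \left(- 19 \sqrt{22} - 254\right) \left(-240\right) = \left(-254 - 19 \sqrt{22}\right) \left(-240\right) = 60960 + 4560 \sqrt{22}$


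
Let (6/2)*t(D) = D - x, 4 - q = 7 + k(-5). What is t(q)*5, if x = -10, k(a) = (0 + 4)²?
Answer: -15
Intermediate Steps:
k(a) = 16 (k(a) = 4² = 16)
q = -19 (q = 4 - (7 + 16) = 4 - 1*23 = 4 - 23 = -19)
t(D) = 10/3 + D/3 (t(D) = (D - 1*(-10))/3 = (D + 10)/3 = (10 + D)/3 = 10/3 + D/3)
t(q)*5 = (10/3 + (⅓)*(-19))*5 = (10/3 - 19/3)*5 = -3*5 = -15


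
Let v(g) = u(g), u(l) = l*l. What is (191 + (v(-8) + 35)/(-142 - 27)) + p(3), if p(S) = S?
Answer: 32687/169 ≈ 193.41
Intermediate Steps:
u(l) = l²
v(g) = g²
(191 + (v(-8) + 35)/(-142 - 27)) + p(3) = (191 + ((-8)² + 35)/(-142 - 27)) + 3 = (191 + (64 + 35)/(-169)) + 3 = (191 + 99*(-1/169)) + 3 = (191 - 99/169) + 3 = 32180/169 + 3 = 32687/169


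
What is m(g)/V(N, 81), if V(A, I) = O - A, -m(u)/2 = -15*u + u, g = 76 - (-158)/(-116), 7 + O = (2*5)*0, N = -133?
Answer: 481/29 ≈ 16.586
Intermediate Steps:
O = -7 (O = -7 + (2*5)*0 = -7 + 10*0 = -7 + 0 = -7)
g = 4329/58 (g = 76 - (-158)*(-1)/116 = 76 - 1*79/58 = 76 - 79/58 = 4329/58 ≈ 74.638)
m(u) = 28*u (m(u) = -2*(-15*u + u) = -(-28)*u = 28*u)
V(A, I) = -7 - A
m(g)/V(N, 81) = (28*(4329/58))/(-7 - 1*(-133)) = 60606/(29*(-7 + 133)) = (60606/29)/126 = (60606/29)*(1/126) = 481/29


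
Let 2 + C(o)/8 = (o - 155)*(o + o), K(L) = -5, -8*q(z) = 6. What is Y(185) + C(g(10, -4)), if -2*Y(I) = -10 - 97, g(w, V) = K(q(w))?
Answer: 25675/2 ≈ 12838.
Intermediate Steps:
q(z) = -3/4 (q(z) = -1/8*6 = -3/4)
g(w, V) = -5
Y(I) = 107/2 (Y(I) = -(-10 - 97)/2 = -1/2*(-107) = 107/2)
C(o) = -16 + 16*o*(-155 + o) (C(o) = -16 + 8*((o - 155)*(o + o)) = -16 + 8*((-155 + o)*(2*o)) = -16 + 8*(2*o*(-155 + o)) = -16 + 16*o*(-155 + o))
Y(185) + C(g(10, -4)) = 107/2 + (-16 - 2480*(-5) + 16*(-5)**2) = 107/2 + (-16 + 12400 + 16*25) = 107/2 + (-16 + 12400 + 400) = 107/2 + 12784 = 25675/2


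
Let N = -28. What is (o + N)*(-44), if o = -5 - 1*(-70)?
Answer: -1628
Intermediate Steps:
o = 65 (o = -5 + 70 = 65)
(o + N)*(-44) = (65 - 28)*(-44) = 37*(-44) = -1628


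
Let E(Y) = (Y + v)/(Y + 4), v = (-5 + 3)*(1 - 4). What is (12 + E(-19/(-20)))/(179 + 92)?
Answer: 1327/26829 ≈ 0.049461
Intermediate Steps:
v = 6 (v = -2*(-3) = 6)
E(Y) = (6 + Y)/(4 + Y) (E(Y) = (Y + 6)/(Y + 4) = (6 + Y)/(4 + Y))
(12 + E(-19/(-20)))/(179 + 92) = (12 + (6 - 19/(-20))/(4 - 19/(-20)))/(179 + 92) = (12 + (6 - 19*(-1/20))/(4 - 19*(-1/20)))/271 = (12 + (6 + 19/20)/(4 + 19/20))*(1/271) = (12 + (139/20)/(99/20))*(1/271) = (12 + (20/99)*(139/20))*(1/271) = (12 + 139/99)*(1/271) = (1327/99)*(1/271) = 1327/26829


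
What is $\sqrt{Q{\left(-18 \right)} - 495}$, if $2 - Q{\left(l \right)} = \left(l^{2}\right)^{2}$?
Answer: $i \sqrt{105469} \approx 324.76 i$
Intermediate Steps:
$Q{\left(l \right)} = 2 - l^{4}$ ($Q{\left(l \right)} = 2 - \left(l^{2}\right)^{2} = 2 - l^{4}$)
$\sqrt{Q{\left(-18 \right)} - 495} = \sqrt{\left(2 - \left(-18\right)^{4}\right) - 495} = \sqrt{\left(2 - 104976\right) - 495} = \sqrt{-104974 - 495} = \sqrt{-105469} = i \sqrt{105469}$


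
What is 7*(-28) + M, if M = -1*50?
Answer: -246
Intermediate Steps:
M = -50
7*(-28) + M = 7*(-28) - 50 = -196 - 50 = -246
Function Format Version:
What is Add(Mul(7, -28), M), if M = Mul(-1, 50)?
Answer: -246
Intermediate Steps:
M = -50
Add(Mul(7, -28), M) = Add(Mul(7, -28), -50) = Add(-196, -50) = -246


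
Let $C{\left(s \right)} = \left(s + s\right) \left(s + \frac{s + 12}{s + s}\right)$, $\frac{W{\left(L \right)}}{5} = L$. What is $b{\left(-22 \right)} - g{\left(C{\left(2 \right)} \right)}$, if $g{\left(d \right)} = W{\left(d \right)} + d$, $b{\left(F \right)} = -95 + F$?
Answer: $-249$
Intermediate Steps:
$W{\left(L \right)} = 5 L$
$C{\left(s \right)} = 2 s \left(s + \frac{12 + s}{2 s}\right)$
$g{\left(d \right)} = 6 d$ ($g{\left(d \right)} = 5 d + d = 6 d$)
$b{\left(-22 \right)} - g{\left(C{\left(2 \right)} \right)} = \left(-95 - 22\right) - 6 \left(12 + 2 + 2 \cdot 2^{2}\right) = -117 - 6 \left(12 + 2 + 2 \cdot 4\right) = -117 - 6 \left(12 + 2 + 8\right) = -117 - 6 \cdot 22 = -117 - 132 = -249$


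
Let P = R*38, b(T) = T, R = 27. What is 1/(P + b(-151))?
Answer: 1/875 ≈ 0.0011429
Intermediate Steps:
P = 1026 (P = 27*38 = 1026)
1/(P + b(-151)) = 1/(1026 - 151) = 1/875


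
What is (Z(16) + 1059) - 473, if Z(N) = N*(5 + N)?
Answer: 922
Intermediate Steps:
(Z(16) + 1059) - 473 = (16*(5 + 16) + 1059) - 473 = (16*21 + 1059) - 473 = (336 + 1059) - 473 = 1395 - 473 = 922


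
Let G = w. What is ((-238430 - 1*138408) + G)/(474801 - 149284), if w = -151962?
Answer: -528800/325517 ≈ -1.6245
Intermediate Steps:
G = -151962
((-238430 - 1*138408) + G)/(474801 - 149284) = ((-238430 - 1*138408) - 151962)/(474801 - 149284) = ((-238430 - 138408) - 151962)/325517 = (-376838 - 151962)*(1/325517) = -528800*1/325517 = -528800/325517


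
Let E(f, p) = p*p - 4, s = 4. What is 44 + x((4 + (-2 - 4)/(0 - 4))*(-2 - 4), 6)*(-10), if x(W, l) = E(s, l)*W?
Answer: 10604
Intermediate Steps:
E(f, p) = -4 + p**2 (E(f, p) = p**2 - 4 = -4 + p**2)
x(W, l) = W*(-4 + l**2) (x(W, l) = (-4 + l**2)*W = W*(-4 + l**2))
44 + x((4 + (-2 - 4)/(0 - 4))*(-2 - 4), 6)*(-10) = 44 + (((4 + (-2 - 4)/(0 - 4))*(-2 - 4))*(-4 + 6**2))*(-10) = 44 + (((4 - 6/(-4))*(-6))*(-4 + 36))*(-10) = 44 + (((4 - 6*(-1/4))*(-6))*32)*(-10) = 44 + (((4 + 3/2)*(-6))*32)*(-10) = 44 + (((11/2)*(-6))*32)*(-10) = 44 - 33*32*(-10) = 44 - 1056*(-10) = 44 + 10560 = 10604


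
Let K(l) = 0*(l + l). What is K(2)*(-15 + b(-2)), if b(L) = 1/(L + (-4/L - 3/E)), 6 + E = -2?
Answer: 0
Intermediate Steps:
E = -8 (E = -6 - 2 = -8)
K(l) = 0 (K(l) = 0*(2*l) = 0)
b(L) = 1/(3/8 + L - 4/L) (b(L) = 1/(L + (-4/L - 3/(-8))) = 1/(L + (-4/L - 3*(-⅛))) = 1/(L + (-4/L + 3/8)) = 1/(L + (3/8 - 4/L)) = 1/(3/8 + L - 4/L))
K(2)*(-15 + b(-2)) = 0*(-15 + 8*(-2)/(-32 + 3*(-2) + 8*(-2)²)) = 0*(-15 + 8*(-2)/(-32 - 6 + 8*4)) = 0*(-15 + 8*(-2)/(-32 - 6 + 32)) = 0*(-15 + 8*(-2)/(-6)) = 0*(-15 + 8*(-2)*(-⅙)) = 0*(-15 + 8/3) = 0*(-37/3) = 0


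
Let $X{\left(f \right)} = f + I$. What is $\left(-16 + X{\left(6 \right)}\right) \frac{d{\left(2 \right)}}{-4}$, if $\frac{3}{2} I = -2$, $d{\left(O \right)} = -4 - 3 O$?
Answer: $- \frac{85}{3} \approx -28.333$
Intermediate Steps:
$I = - \frac{4}{3}$ ($I = \frac{2}{3} \left(-2\right) = - \frac{4}{3} \approx -1.3333$)
$X{\left(f \right)} = - \frac{4}{3} + f$ ($X{\left(f \right)} = f - \frac{4}{3} = - \frac{4}{3} + f$)
$\left(-16 + X{\left(6 \right)}\right) \frac{d{\left(2 \right)}}{-4} = \left(-16 + \left(- \frac{4}{3} + 6\right)\right) \frac{-4 - 6}{-4} = \left(-16 + \frac{14}{3}\right) \left(-4 - 6\right) \left(- \frac{1}{4}\right) = - \frac{34 \left(\left(-10\right) \left(- \frac{1}{4}\right)\right)}{3} = \left(- \frac{34}{3}\right) \frac{5}{2} = - \frac{85}{3}$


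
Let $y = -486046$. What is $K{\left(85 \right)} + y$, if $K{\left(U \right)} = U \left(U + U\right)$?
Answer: $-471596$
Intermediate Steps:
$K{\left(U \right)} = 2 U^{2}$ ($K{\left(U \right)} = U 2 U = 2 U^{2}$)
$K{\left(85 \right)} + y = 2 \cdot 85^{2} - 486046 = 2 \cdot 7225 - 486046 = 14450 - 486046 = -471596$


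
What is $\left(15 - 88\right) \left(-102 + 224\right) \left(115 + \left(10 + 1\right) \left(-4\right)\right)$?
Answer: $-632326$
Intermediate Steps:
$\left(15 - 88\right) \left(-102 + 224\right) \left(115 + \left(10 + 1\right) \left(-4\right)\right) = \left(-73\right) 122 \left(115 + 11 \left(-4\right)\right) = - 8906 \left(115 - 44\right) = \left(-8906\right) 71 = -632326$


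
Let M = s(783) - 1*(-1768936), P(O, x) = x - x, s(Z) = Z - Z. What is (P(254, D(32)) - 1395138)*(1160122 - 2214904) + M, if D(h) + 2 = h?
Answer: 1471568218852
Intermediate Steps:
D(h) = -2 + h
s(Z) = 0
P(O, x) = 0
M = 1768936 (M = 0 - 1*(-1768936) = 0 + 1768936 = 1768936)
(P(254, D(32)) - 1395138)*(1160122 - 2214904) + M = (0 - 1395138)*(1160122 - 2214904) + 1768936 = -1395138*(-1054782) + 1768936 = 1471566449916 + 1768936 = 1471568218852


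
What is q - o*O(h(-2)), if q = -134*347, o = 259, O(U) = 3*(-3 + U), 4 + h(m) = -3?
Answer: -38728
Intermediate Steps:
h(m) = -7 (h(m) = -4 - 3 = -7)
O(U) = -9 + 3*U
q = -46498
q - o*O(h(-2)) = -46498 - 259*(-9 + 3*(-7)) = -46498 - 259*(-9 - 21) = -46498 - 259*(-30) = -46498 - 1*(-7770) = -46498 + 7770 = -38728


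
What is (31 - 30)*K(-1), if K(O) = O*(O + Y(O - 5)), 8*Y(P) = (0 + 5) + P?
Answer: 9/8 ≈ 1.1250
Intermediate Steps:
Y(P) = 5/8 + P/8 (Y(P) = ((0 + 5) + P)/8 = (5 + P)/8 = 5/8 + P/8)
K(O) = 9*O²/8 (K(O) = O*(O + (5/8 + (O - 5)/8)) = O*(O + (5/8 + (-5 + O)/8)) = O*(O + (5/8 + (-5/8 + O/8))) = O*(O + O/8) = O*(9*O/8) = 9*O²/8)
(31 - 30)*K(-1) = (31 - 30)*((9/8)*(-1)²) = 1*((9/8)*1) = 1*(9/8) = 9/8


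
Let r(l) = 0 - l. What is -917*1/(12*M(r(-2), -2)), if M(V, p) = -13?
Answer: 917/156 ≈ 5.8782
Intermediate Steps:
r(l) = -l
-917*1/(12*M(r(-2), -2)) = -917/(12*(-13)) = -917/(-156) = -917*(-1/156) = 917/156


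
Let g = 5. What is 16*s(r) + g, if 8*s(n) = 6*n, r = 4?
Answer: 53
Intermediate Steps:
s(n) = 3*n/4 (s(n) = (6*n)/8 = 3*n/4)
16*s(r) + g = 16*((¾)*4) + 5 = 16*3 + 5 = 48 + 5 = 53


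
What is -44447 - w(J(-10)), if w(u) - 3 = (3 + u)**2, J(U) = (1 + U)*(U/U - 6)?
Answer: -46754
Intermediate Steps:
J(U) = -5 - 5*U (J(U) = (1 + U)*(1 - 6) = (1 + U)*(-5) = -5 - 5*U)
w(u) = 3 + (3 + u)**2
-44447 - w(J(-10)) = -44447 - (3 + (3 + (-5 - 5*(-10)))**2) = -44447 - (3 + (3 + (-5 + 50))**2) = -44447 - (3 + (3 + 45)**2) = -44447 - (3 + 48**2) = -44447 - (3 + 2304) = -44447 - 1*2307 = -44447 - 2307 = -46754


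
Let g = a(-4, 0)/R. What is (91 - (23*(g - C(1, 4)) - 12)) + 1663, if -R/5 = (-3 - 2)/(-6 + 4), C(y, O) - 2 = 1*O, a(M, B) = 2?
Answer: 47692/25 ≈ 1907.7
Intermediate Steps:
C(y, O) = 2 + O (C(y, O) = 2 + 1*O = 2 + O)
R = -25/2 (R = -5*(-3 - 2)/(-6 + 4) = -(-25)/(-2) = -(-25)*(-1)/2 = -5*5/2 = -25/2 ≈ -12.500)
g = -4/25 (g = 2/(-25/2) = 2*(-2/25) = -4/25 ≈ -0.16000)
(91 - (23*(g - C(1, 4)) - 12)) + 1663 = (91 - (23*(-4/25 - (2 + 4)) - 12)) + 1663 = (91 - (23*(-4/25 - 1*6) - 12)) + 1663 = (91 - (23*(-4/25 - 6) - 12)) + 1663 = (91 - (23*(-154/25) - 12)) + 1663 = (91 - (-3542/25 - 12)) + 1663 = (91 - 1*(-3842/25)) + 1663 = (91 + 3842/25) + 1663 = 6117/25 + 1663 = 47692/25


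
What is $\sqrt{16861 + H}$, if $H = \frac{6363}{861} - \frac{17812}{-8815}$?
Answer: $\frac{4 \sqrt{81931387730}}{8815} \approx 129.89$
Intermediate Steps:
$H = \frac{82957}{8815}$ ($H = 6363 \cdot \frac{1}{861} - - \frac{17812}{8815} = \frac{303}{41} + \frac{17812}{8815} = \frac{82957}{8815} \approx 9.4109$)
$\sqrt{16861 + H} = \sqrt{16861 + \frac{82957}{8815}} = \sqrt{\frac{148712672}{8815}} = \frac{4 \sqrt{81931387730}}{8815}$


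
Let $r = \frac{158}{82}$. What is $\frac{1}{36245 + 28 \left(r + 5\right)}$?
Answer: $\frac{41}{1493997} \approx 2.7443 \cdot 10^{-5}$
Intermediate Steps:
$r = \frac{79}{41}$ ($r = 158 \cdot \frac{1}{82} = \frac{79}{41} \approx 1.9268$)
$\frac{1}{36245 + 28 \left(r + 5\right)} = \frac{1}{36245 + 28 \left(\frac{79}{41} + 5\right)} = \frac{1}{36245 + 28 \cdot \frac{284}{41}} = \frac{1}{36245 + \frac{7952}{41}} = \frac{1}{\frac{1493997}{41}} = \frac{41}{1493997}$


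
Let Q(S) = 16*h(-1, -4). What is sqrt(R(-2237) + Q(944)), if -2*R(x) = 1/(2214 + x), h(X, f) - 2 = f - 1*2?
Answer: 3*I*sqrt(15042)/46 ≈ 7.9986*I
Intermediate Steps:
h(X, f) = f (h(X, f) = 2 + (f - 1*2) = 2 + (f - 2) = 2 + (-2 + f) = f)
Q(S) = -64 (Q(S) = 16*(-4) = -64)
R(x) = -1/(2*(2214 + x))
sqrt(R(-2237) + Q(944)) = sqrt(-1/(4428 + 2*(-2237)) - 64) = sqrt(-1/(4428 - 4474) - 64) = sqrt(-1/(-46) - 64) = sqrt(-1*(-1/46) - 64) = sqrt(1/46 - 64) = sqrt(-2943/46) = 3*I*sqrt(15042)/46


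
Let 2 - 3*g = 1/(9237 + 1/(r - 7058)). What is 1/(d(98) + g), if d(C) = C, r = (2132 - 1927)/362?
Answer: 70795812315/6985184260289 ≈ 0.010135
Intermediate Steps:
r = 205/362 (r = 205*(1/362) = 205/362 ≈ 0.56630)
g = 47194653419/70795812315 (g = ⅔ - 1/(3*(9237 + 1/(205/362 - 7058))) = ⅔ - 1/(3*(9237 + 1/(-2554791/362))) = ⅔ - 1/(3*(9237 - 362/2554791)) = ⅔ - 1/(3*23598604105/2554791) = ⅔ - ⅓*2554791/23598604105 = ⅔ - 851597/23598604105 = 47194653419/70795812315 ≈ 0.66663)
1/(d(98) + g) = 1/(98 + 47194653419/70795812315) = 1/(6985184260289/70795812315) = 70795812315/6985184260289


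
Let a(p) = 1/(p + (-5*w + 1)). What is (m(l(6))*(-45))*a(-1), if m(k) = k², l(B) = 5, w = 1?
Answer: 225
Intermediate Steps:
a(p) = 1/(-4 + p) (a(p) = 1/(p + (-5*1 + 1)) = 1/(p + (-5 + 1)) = 1/(p - 4) = 1/(-4 + p))
(m(l(6))*(-45))*a(-1) = (5²*(-45))/(-4 - 1) = (25*(-45))/(-5) = -1125*(-⅕) = 225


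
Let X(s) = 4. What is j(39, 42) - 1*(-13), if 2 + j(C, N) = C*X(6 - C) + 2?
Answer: 169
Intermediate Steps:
j(C, N) = 4*C (j(C, N) = -2 + (C*4 + 2) = -2 + (4*C + 2) = -2 + (2 + 4*C) = 4*C)
j(39, 42) - 1*(-13) = 4*39 - 1*(-13) = 156 + 13 = 169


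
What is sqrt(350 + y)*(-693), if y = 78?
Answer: -1386*sqrt(107) ≈ -14337.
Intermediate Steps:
sqrt(350 + y)*(-693) = sqrt(350 + 78)*(-693) = sqrt(428)*(-693) = (2*sqrt(107))*(-693) = -1386*sqrt(107)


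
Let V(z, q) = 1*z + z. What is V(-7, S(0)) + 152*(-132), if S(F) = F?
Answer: -20078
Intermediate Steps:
V(z, q) = 2*z (V(z, q) = z + z = 2*z)
V(-7, S(0)) + 152*(-132) = 2*(-7) + 152*(-132) = -14 - 20064 = -20078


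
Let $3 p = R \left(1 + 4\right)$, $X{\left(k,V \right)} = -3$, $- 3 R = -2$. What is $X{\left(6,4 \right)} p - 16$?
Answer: $- \frac{58}{3} \approx -19.333$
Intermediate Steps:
$R = \frac{2}{3}$ ($R = \left(- \frac{1}{3}\right) \left(-2\right) = \frac{2}{3} \approx 0.66667$)
$p = \frac{10}{9}$ ($p = \frac{\frac{2}{3} \left(1 + 4\right)}{3} = \frac{\frac{2}{3} \cdot 5}{3} = \frac{1}{3} \cdot \frac{10}{3} = \frac{10}{9} \approx 1.1111$)
$X{\left(6,4 \right)} p - 16 = \left(-3\right) \frac{10}{9} - 16 = - \frac{10}{3} - 16 = - \frac{58}{3}$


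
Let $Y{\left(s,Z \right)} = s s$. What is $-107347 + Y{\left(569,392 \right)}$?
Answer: $216414$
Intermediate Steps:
$Y{\left(s,Z \right)} = s^{2}$
$-107347 + Y{\left(569,392 \right)} = -107347 + 569^{2} = -107347 + 323761 = 216414$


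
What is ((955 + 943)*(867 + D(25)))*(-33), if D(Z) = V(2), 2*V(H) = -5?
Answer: -54147093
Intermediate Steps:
V(H) = -5/2 (V(H) = (½)*(-5) = -5/2)
D(Z) = -5/2
((955 + 943)*(867 + D(25)))*(-33) = ((955 + 943)*(867 - 5/2))*(-33) = (1898*(1729/2))*(-33) = 1640821*(-33) = -54147093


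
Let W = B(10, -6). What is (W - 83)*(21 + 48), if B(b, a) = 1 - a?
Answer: -5244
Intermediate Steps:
W = 7 (W = 1 - 1*(-6) = 1 + 6 = 7)
(W - 83)*(21 + 48) = (7 - 83)*(21 + 48) = -76*69 = -5244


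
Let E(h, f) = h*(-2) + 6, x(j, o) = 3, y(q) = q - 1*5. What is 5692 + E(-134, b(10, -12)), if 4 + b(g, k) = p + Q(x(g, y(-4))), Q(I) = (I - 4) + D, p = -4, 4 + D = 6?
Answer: 5966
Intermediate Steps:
D = 2 (D = -4 + 6 = 2)
y(q) = -5 + q (y(q) = q - 5 = -5 + q)
Q(I) = -2 + I (Q(I) = (I - 4) + 2 = (-4 + I) + 2 = -2 + I)
b(g, k) = -7 (b(g, k) = -4 + (-4 + (-2 + 3)) = -4 + (-4 + 1) = -4 - 3 = -7)
E(h, f) = 6 - 2*h (E(h, f) = -2*h + 6 = 6 - 2*h)
5692 + E(-134, b(10, -12)) = 5692 + (6 - 2*(-134)) = 5692 + (6 + 268) = 5692 + 274 = 5966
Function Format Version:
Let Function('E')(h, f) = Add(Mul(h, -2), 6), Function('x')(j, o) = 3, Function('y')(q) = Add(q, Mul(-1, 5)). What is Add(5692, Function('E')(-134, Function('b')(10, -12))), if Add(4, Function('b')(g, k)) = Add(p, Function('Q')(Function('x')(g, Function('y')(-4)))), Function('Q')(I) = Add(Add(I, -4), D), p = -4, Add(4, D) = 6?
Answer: 5966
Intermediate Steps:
D = 2 (D = Add(-4, 6) = 2)
Function('y')(q) = Add(-5, q) (Function('y')(q) = Add(q, -5) = Add(-5, q))
Function('Q')(I) = Add(-2, I) (Function('Q')(I) = Add(Add(I, -4), 2) = Add(Add(-4, I), 2) = Add(-2, I))
Function('b')(g, k) = -7 (Function('b')(g, k) = Add(-4, Add(-4, Add(-2, 3))) = Add(-4, Add(-4, 1)) = Add(-4, -3) = -7)
Function('E')(h, f) = Add(6, Mul(-2, h)) (Function('E')(h, f) = Add(Mul(-2, h), 6) = Add(6, Mul(-2, h)))
Add(5692, Function('E')(-134, Function('b')(10, -12))) = Add(5692, Add(6, Mul(-2, -134))) = Add(5692, Add(6, 268)) = Add(5692, 274) = 5966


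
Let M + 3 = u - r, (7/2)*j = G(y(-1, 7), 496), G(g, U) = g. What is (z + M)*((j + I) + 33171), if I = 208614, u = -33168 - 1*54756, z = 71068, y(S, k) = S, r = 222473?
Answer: -405067734676/7 ≈ -5.7867e+10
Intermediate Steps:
u = -87924 (u = -33168 - 54756 = -87924)
j = -2/7 (j = (2/7)*(-1) = -2/7 ≈ -0.28571)
M = -310400 (M = -3 + (-87924 - 1*222473) = -3 + (-87924 - 222473) = -3 - 310397 = -310400)
(z + M)*((j + I) + 33171) = (71068 - 310400)*((-2/7 + 208614) + 33171) = -239332*(1460296/7 + 33171) = -239332*1692493/7 = -405067734676/7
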